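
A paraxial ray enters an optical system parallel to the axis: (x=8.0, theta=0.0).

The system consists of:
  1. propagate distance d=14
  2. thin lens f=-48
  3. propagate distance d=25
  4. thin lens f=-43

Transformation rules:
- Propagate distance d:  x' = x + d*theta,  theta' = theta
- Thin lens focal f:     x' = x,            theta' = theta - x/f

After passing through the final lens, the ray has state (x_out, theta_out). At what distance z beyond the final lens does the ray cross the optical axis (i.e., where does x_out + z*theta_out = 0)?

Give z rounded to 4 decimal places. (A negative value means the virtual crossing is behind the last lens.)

Initial: x=8.0000 theta=0.0000
After 1 (propagate distance d=14): x=8.0000 theta=0.0000
After 2 (thin lens f=-48): x=8.0000 theta=1/6 (≈0.1667)
After 3 (propagate distance d=25): x=73/6 (≈12.1667) theta=1/6 (≈0.1667)
After 4 (thin lens f=-43): x=73/6 (≈12.1667) theta=58/129 (≈0.4496)
z_focus = -x_out/theta_out = -(73/6)/(58/129) = -3139/116 ≈ -27.0603
Rounded to 4 decimal places: z = -27.0603

Answer: -27.0603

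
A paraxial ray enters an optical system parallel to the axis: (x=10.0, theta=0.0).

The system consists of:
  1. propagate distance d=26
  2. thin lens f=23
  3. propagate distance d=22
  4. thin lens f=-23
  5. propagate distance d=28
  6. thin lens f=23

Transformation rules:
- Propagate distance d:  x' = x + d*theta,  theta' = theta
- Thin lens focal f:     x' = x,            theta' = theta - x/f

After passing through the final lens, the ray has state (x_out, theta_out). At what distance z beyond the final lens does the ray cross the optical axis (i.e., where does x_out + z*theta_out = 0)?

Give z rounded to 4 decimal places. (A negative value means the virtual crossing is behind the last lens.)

Answer: 156.7701

Derivation:
Initial: x=10.0000 theta=0.0000
After 1 (propagate distance d=26): x=10.0000 theta=0.0000
After 2 (thin lens f=23): x=10.0000 theta=-10/23 (≈-0.4348)
After 3 (propagate distance d=22): x=10/23 (≈0.4348) theta=-10/23 (≈-0.4348)
After 4 (thin lens f=-23): x=10/23 (≈0.4348) theta=-220/529 (≈-0.4159)
After 5 (propagate distance d=28): x=-5930/529 (≈-11.2098) theta=-220/529 (≈-0.4159)
After 6 (thin lens f=23): x=-5930/529 (≈-11.2098) theta=870/12167 (≈0.0715)
z_focus = -x_out/theta_out = -(-5930/529)/(870/12167) = 13639/87 ≈ 156.7701
Rounded to 4 decimal places: z = 156.7701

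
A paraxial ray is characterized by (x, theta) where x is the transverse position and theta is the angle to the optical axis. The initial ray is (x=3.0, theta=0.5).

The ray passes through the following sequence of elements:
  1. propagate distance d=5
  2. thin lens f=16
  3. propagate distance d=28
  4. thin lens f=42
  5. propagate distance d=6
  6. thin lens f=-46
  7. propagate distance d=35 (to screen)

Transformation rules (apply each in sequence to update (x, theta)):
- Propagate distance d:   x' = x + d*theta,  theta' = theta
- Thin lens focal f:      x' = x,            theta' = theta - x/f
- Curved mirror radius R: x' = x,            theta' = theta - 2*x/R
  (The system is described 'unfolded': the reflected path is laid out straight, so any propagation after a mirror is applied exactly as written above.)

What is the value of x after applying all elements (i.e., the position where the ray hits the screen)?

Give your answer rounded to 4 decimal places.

Answer: 13.7949

Derivation:
Initial: x=3.0000 theta=0.5000
After 1 (propagate distance d=5): x=5.5000 theta=0.5000
After 2 (thin lens f=16): x=5.5000 theta=5/32 (≈0.1563)
After 3 (propagate distance d=28): x=9.8750 theta=5/32 (≈0.1563)
After 4 (thin lens f=42): x=9.8750 theta=-53/672 (≈-0.0789)
After 5 (propagate distance d=6): x=1053/112 (≈9.4018) theta=-53/672 (≈-0.0789)
After 6 (thin lens f=-46): x=1053/112 (≈9.4018) theta=485/3864 (≈0.1255)
After 7 (propagate distance d=35 (to screen)): x=106607/7728 (≈13.7949) theta=485/3864 (≈0.1255)
Rounded to 4 decimal places: x = 13.7949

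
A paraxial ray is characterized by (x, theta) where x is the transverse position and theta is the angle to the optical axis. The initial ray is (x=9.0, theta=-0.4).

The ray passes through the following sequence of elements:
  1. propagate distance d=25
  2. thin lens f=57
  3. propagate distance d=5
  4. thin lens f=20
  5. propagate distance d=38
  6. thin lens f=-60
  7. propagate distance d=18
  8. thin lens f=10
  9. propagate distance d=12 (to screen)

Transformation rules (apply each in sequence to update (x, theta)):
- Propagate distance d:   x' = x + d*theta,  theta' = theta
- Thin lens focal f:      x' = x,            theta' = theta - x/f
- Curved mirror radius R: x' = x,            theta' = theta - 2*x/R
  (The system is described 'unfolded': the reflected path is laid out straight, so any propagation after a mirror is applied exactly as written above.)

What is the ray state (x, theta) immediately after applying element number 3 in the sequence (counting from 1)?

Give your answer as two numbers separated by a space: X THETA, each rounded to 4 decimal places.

Initial: x=9.0000 theta=-0.4000
After 1 (propagate distance d=25): x=-1.0000 theta=-0.4000
After 2 (thin lens f=57): x=-1.0000 theta=-109/285 (≈-0.3825)
After 3 (propagate distance d=5): x=-166/57 (≈-2.9123) theta=-109/285 (≈-0.3825)
Rounded to 4 decimal places: x = -2.9123, theta = -0.3825

Answer: -2.9123 -0.3825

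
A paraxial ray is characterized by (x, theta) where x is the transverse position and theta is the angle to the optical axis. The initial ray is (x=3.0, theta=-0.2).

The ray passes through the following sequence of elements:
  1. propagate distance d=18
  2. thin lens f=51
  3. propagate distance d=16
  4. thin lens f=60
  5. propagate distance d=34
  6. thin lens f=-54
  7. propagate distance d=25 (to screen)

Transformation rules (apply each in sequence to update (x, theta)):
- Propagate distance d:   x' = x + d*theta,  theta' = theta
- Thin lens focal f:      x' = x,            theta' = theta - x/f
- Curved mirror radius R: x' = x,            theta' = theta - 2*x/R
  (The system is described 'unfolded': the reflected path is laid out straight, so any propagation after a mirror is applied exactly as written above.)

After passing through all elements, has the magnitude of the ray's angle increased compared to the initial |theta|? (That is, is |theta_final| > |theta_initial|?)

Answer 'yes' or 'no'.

Initial: x=3.0000 theta=-0.2000
After 1 (propagate distance d=18): x=-0.6000 theta=-0.2000
After 2 (thin lens f=51): x=-0.6000 theta=-16/85 (≈-0.1882)
After 3 (propagate distance d=16): x=-307/85 (≈-3.6118) theta=-16/85 (≈-0.1882)
After 4 (thin lens f=60): x=-307/85 (≈-3.6118) theta=-653/5100 (≈-0.1280)
After 5 (propagate distance d=34): x=-20311/2550 (≈-7.9651) theta=-653/5100 (≈-0.1280)
After 6 (thin lens f=-54): x=-20311/2550 (≈-7.9651) theta=-18971/68850 (≈-0.2755)
After 7 (propagate distance d=25 (to screen)): x=-511336/34425 (≈-14.8536) theta=-18971/68850 (≈-0.2755)
|theta_initial|=0.2000 |theta_final|=18971/68850 (≈0.2755) -> increased

Answer: yes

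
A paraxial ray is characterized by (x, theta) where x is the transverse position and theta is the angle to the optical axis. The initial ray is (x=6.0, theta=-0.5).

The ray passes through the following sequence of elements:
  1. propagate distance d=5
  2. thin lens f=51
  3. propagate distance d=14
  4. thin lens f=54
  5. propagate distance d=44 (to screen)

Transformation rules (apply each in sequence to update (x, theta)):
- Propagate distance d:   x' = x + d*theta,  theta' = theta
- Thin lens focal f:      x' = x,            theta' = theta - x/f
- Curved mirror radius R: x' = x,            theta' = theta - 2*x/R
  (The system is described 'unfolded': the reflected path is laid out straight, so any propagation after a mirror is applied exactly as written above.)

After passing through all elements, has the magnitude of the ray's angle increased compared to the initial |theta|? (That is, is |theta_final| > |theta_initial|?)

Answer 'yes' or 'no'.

Answer: no

Derivation:
Initial: x=6.0000 theta=-0.5000
After 1 (propagate distance d=5): x=3.5000 theta=-0.5000
After 2 (thin lens f=51): x=3.5000 theta=-29/51 (≈-0.5686)
After 3 (propagate distance d=14): x=-455/102 (≈-4.4608) theta=-29/51 (≈-0.5686)
After 4 (thin lens f=54): x=-455/102 (≈-4.4608) theta=-2677/5508 (≈-0.4860)
After 5 (propagate distance d=44 (to screen)): x=-4187/162 (≈-25.8457) theta=-2677/5508 (≈-0.4860)
|theta_initial|=0.5000 |theta_final|=2677/5508 (≈0.4860) -> not increased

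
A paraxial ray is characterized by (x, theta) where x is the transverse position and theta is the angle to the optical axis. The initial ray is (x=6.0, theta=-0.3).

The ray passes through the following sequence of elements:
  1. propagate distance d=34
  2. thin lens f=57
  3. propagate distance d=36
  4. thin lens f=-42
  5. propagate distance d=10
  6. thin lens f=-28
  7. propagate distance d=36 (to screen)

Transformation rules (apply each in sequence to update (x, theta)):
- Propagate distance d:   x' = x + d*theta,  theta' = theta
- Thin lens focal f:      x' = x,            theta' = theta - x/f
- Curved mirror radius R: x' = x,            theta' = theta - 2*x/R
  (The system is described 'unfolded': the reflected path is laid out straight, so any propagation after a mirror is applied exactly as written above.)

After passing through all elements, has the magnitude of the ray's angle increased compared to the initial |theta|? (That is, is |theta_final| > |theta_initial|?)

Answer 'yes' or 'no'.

Initial: x=6.0000 theta=-0.3000
After 1 (propagate distance d=34): x=-4.2000 theta=-0.3000
After 2 (thin lens f=57): x=-4.2000 theta=-43/190 (≈-0.2263)
After 3 (propagate distance d=36): x=-1173/95 (≈-12.3474) theta=-43/190 (≈-0.2263)
After 4 (thin lens f=-42): x=-1173/95 (≈-12.3474) theta=-346/665 (≈-0.5203)
After 5 (propagate distance d=10): x=-11671/665 (≈-17.5504) theta=-346/665 (≈-0.5203)
After 6 (thin lens f=-28): x=-11671/665 (≈-17.5504) theta=-21359/18620 (≈-1.1471)
After 7 (propagate distance d=36 (to screen)): x=-273928/4655 (≈-58.8460) theta=-21359/18620 (≈-1.1471)
|theta_initial|=0.3000 |theta_final|=21359/18620 (≈1.1471) -> increased

Answer: yes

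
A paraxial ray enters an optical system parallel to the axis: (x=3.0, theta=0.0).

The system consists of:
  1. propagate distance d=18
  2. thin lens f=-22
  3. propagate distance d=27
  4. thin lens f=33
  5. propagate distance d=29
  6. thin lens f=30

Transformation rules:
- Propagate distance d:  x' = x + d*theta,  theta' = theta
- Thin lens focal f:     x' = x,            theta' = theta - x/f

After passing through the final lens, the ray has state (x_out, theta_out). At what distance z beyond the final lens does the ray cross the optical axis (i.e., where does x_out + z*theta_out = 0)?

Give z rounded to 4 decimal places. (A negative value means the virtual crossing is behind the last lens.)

Answer: 21.1819

Derivation:
Initial: x=3.0000 theta=0.0000
After 1 (propagate distance d=18): x=3.0000 theta=0.0000
After 2 (thin lens f=-22): x=3.0000 theta=3/22 (≈0.1364)
After 3 (propagate distance d=27): x=147/22 (≈6.6818) theta=3/22 (≈0.1364)
After 4 (thin lens f=33): x=147/22 (≈6.6818) theta=-8/121 (≈-0.0661)
After 5 (propagate distance d=29): x=1153/242 (≈4.7645) theta=-8/121 (≈-0.0661)
After 6 (thin lens f=30): x=1153/242 (≈4.7645) theta=-1633/7260 (≈-0.2249)
z_focus = -x_out/theta_out = -(1153/242)/(-1633/7260) = 34590/1633 ≈ 21.1819
Rounded to 4 decimal places: z = 21.1819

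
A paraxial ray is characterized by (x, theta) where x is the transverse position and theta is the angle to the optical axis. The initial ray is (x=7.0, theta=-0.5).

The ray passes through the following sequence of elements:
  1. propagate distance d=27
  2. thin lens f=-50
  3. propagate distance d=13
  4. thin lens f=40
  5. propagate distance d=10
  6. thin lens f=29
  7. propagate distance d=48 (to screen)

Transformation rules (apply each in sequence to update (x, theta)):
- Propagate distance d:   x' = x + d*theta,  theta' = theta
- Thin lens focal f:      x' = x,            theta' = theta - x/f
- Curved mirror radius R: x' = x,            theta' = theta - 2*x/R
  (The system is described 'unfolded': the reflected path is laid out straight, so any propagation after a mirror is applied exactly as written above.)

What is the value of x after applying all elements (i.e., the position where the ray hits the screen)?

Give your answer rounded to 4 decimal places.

Initial: x=7.0000 theta=-0.5000
After 1 (propagate distance d=27): x=-6.5000 theta=-0.5000
After 2 (thin lens f=-50): x=-6.5000 theta=-0.6300
After 3 (propagate distance d=13): x=-14.6900 theta=-0.6300
After 4 (thin lens f=40): x=-14.6900 theta=-1051/4000 (≈-0.2628)
After 5 (propagate distance d=10): x=-17.3175 theta=-1051/4000 (≈-0.2628)
After 6 (thin lens f=29): x=-17.3175 theta=38791/116000 (≈0.3344)
After 7 (propagate distance d=48 (to screen)): x=-73431/58000 (≈-1.2661) theta=38791/116000 (≈0.3344)
Rounded to 4 decimal places: x = -1.2661

Answer: -1.2661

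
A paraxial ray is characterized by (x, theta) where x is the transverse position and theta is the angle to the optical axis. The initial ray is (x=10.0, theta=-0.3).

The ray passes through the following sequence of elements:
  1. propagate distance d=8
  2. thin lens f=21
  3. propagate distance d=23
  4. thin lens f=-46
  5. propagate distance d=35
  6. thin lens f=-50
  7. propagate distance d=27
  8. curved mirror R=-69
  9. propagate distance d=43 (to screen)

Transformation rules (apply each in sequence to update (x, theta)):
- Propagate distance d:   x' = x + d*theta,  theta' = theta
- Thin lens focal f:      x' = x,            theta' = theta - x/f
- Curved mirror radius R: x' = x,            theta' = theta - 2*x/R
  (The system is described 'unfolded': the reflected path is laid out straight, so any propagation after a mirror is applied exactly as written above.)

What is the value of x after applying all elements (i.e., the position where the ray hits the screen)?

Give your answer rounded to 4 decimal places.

Initial: x=10.0000 theta=-0.3000
After 1 (propagate distance d=8): x=7.6000 theta=-0.3000
After 2 (thin lens f=21): x=7.6000 theta=-139/210 (≈-0.6619)
After 3 (propagate distance d=23): x=-1601/210 (≈-7.6238) theta=-139/210 (≈-0.6619)
After 4 (thin lens f=-46): x=-1601/210 (≈-7.6238) theta=-533/644 (≈-0.8276)
After 5 (propagate distance d=35): x=-353471/9660 (≈-36.5912) theta=-533/644 (≈-0.8276)
After 6 (thin lens f=-50): x=-353471/9660 (≈-36.5912) theta=-107603/69000 (≈-1.5595)
After 7 (propagate distance d=27): x=-38010517/483000 (≈-78.6967) theta=-107603/69000 (≈-1.5595)
After 8 (curved mirror R=-69): x=-38010517/483000 (≈-78.6967) theta=-127993283/33327000 (≈-3.8405)
After 9 (propagate distance d=43 (to screen)): x=-4063218421/16663500 (≈-243.8394) theta=-127993283/33327000 (≈-3.8405)
Rounded to 4 decimal places: x = -243.8394

Answer: -243.8394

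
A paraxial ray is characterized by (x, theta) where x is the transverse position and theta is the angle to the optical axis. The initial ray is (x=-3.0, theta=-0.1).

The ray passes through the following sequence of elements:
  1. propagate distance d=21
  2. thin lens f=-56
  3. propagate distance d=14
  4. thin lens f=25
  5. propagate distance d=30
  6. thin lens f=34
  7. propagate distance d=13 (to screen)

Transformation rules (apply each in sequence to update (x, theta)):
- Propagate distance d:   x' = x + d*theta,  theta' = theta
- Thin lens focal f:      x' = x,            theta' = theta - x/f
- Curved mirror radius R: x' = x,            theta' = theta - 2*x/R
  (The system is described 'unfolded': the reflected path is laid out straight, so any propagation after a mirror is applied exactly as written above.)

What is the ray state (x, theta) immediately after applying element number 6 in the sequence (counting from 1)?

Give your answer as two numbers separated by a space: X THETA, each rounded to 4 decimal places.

Answer: -4.1771 0.2428

Derivation:
Initial: x=-3.0000 theta=-0.1000
After 1 (propagate distance d=21): x=-5.1000 theta=-0.1000
After 2 (thin lens f=-56): x=-5.1000 theta=-107/560 (≈-0.1911)
After 3 (propagate distance d=14): x=-7.7750 theta=-107/560 (≈-0.1911)
After 4 (thin lens f=25): x=-7.7750 theta=1679/14000 (≈0.1199)
After 5 (propagate distance d=30): x=-731/175 (≈-4.1771) theta=1679/14000 (≈0.1199)
After 6 (thin lens f=34): x=-731/175 (≈-4.1771) theta=3399/14000 (≈0.2428)
Rounded to 4 decimal places: x = -4.1771, theta = 0.2428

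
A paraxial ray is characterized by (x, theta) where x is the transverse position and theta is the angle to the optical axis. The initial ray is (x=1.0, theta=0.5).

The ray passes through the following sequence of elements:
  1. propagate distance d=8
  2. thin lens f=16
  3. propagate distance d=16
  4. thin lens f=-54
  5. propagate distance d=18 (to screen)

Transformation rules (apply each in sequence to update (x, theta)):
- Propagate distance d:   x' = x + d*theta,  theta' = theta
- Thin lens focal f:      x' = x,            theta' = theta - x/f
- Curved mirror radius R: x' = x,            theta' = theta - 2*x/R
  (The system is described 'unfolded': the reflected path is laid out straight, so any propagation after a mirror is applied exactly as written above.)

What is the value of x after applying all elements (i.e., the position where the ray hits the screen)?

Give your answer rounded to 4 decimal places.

Initial: x=1.0000 theta=0.5000
After 1 (propagate distance d=8): x=5.0000 theta=0.5000
After 2 (thin lens f=16): x=5.0000 theta=0.1875
After 3 (propagate distance d=16): x=8.0000 theta=0.1875
After 4 (thin lens f=-54): x=8.0000 theta=145/432 (≈0.3356)
After 5 (propagate distance d=18 (to screen)): x=337/24 (≈14.0417) theta=145/432 (≈0.3356)
Rounded to 4 decimal places: x = 14.0417

Answer: 14.0417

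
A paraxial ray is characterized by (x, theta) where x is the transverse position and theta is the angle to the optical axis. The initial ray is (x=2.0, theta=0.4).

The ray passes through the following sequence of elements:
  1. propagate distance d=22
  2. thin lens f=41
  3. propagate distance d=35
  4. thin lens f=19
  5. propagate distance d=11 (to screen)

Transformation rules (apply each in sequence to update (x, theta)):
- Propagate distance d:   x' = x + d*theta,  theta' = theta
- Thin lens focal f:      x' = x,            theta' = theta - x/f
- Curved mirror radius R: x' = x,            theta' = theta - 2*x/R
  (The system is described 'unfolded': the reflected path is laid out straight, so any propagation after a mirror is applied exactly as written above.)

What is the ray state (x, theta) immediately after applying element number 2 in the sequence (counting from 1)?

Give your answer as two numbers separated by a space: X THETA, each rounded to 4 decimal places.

Answer: 10.8000 0.1366

Derivation:
Initial: x=2.0000 theta=0.4000
After 1 (propagate distance d=22): x=10.8000 theta=0.4000
After 2 (thin lens f=41): x=10.8000 theta=28/205 (≈0.1366)
Rounded to 4 decimal places: x = 10.8000, theta = 0.1366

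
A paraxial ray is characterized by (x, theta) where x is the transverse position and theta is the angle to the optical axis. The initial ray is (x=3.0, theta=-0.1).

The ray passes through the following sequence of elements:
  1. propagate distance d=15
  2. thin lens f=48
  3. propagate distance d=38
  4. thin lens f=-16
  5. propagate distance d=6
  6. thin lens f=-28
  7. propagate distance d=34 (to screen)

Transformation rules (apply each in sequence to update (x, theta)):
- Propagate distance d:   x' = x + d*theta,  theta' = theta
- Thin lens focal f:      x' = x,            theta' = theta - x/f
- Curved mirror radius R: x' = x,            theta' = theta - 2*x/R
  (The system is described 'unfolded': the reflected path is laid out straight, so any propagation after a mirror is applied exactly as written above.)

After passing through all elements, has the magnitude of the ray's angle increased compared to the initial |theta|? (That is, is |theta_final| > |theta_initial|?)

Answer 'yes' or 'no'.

Initial: x=3.0000 theta=-0.1000
After 1 (propagate distance d=15): x=1.5000 theta=-0.1000
After 2 (thin lens f=48): x=1.5000 theta=-21/160 (≈-0.1313)
After 3 (propagate distance d=38): x=-3.4875 theta=-21/160 (≈-0.1313)
After 4 (thin lens f=-16): x=-3.4875 theta=-447/1280 (≈-0.3492)
After 5 (propagate distance d=6): x=-3573/640 (≈-5.5828) theta=-447/1280 (≈-0.3492)
After 6 (thin lens f=-28): x=-3573/640 (≈-5.5828) theta=-9831/17920 (≈-0.5486)
After 7 (propagate distance d=34 (to screen)): x=-217149/8960 (≈-24.2354) theta=-9831/17920 (≈-0.5486)
|theta_initial|=0.1000 |theta_final|=9831/17920 (≈0.5486) -> increased

Answer: yes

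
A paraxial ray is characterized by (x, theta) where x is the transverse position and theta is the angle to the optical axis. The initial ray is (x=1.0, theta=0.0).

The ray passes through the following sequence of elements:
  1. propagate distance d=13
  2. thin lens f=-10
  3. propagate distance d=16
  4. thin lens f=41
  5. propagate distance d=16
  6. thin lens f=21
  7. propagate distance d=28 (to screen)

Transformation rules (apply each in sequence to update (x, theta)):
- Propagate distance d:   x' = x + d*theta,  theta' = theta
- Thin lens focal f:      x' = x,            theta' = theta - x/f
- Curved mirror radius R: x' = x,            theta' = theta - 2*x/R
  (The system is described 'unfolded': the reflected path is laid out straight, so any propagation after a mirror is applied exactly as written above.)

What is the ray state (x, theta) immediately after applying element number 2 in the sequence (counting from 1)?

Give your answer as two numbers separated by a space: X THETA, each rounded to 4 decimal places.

Answer: 1.0000 0.1000

Derivation:
Initial: x=1.0000 theta=0.0000
After 1 (propagate distance d=13): x=1.0000 theta=0.0000
After 2 (thin lens f=-10): x=1.0000 theta=0.1000
Rounded to 4 decimal places: x = 1.0000, theta = 0.1000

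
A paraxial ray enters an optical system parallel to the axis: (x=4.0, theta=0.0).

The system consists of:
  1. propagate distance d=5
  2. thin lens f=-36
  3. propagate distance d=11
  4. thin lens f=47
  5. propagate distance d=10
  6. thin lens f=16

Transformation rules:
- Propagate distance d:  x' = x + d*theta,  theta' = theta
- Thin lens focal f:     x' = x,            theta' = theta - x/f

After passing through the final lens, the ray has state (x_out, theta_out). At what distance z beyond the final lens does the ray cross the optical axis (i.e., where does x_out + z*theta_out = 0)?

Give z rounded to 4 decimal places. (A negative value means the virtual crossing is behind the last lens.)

Initial: x=4.0000 theta=0.0000
After 1 (propagate distance d=5): x=4.0000 theta=0.0000
After 2 (thin lens f=-36): x=4.0000 theta=1/9 (≈0.1111)
After 3 (propagate distance d=11): x=47/9 (≈5.2222) theta=1/9 (≈0.1111)
After 4 (thin lens f=47): x=47/9 (≈5.2222) theta=0.0000
After 5 (propagate distance d=10): x=47/9 (≈5.2222) theta=0.0000
After 6 (thin lens f=16): x=47/9 (≈5.2222) theta=-47/144 (≈-0.3264)
z_focus = -x_out/theta_out = -(47/9)/(-47/144) = 16.0000
Rounded to 4 decimal places: z = 16.0000

Answer: 16.0000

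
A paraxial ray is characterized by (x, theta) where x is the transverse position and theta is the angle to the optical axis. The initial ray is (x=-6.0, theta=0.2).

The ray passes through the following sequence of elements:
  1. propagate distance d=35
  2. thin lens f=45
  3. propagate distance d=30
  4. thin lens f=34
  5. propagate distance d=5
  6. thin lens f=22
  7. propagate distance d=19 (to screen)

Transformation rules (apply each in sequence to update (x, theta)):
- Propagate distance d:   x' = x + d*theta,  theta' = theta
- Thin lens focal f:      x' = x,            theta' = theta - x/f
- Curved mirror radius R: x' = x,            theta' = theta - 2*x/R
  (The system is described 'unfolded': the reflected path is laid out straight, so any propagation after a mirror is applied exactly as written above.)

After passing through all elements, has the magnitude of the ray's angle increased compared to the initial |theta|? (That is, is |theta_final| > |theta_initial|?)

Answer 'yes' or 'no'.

Initial: x=-6.0000 theta=0.2000
After 1 (propagate distance d=35): x=1.0000 theta=0.2000
After 2 (thin lens f=45): x=1.0000 theta=8/45 (≈0.1778)
After 3 (propagate distance d=30): x=19/3 (≈6.3333) theta=8/45 (≈0.1778)
After 4 (thin lens f=34): x=19/3 (≈6.3333) theta=-13/1530 (≈-0.0085)
After 5 (propagate distance d=5): x=1925/306 (≈6.2908) theta=-13/1530 (≈-0.0085)
After 6 (thin lens f=22): x=1925/306 (≈6.2908) theta=-53/180 (≈-0.2944)
After 7 (propagate distance d=19 (to screen)): x=2131/3060 (≈0.6964) theta=-53/180 (≈-0.2944)
|theta_initial|=0.2000 |theta_final|=53/180 (≈0.2944) -> increased

Answer: yes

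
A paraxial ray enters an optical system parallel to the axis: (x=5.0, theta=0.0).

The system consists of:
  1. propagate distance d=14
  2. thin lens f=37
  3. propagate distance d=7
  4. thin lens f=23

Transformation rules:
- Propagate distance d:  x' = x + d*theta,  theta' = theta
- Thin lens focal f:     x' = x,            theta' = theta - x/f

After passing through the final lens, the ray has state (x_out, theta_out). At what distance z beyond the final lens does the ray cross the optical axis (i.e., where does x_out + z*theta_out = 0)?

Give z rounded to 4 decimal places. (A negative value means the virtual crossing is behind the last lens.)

Initial: x=5.0000 theta=0.0000
After 1 (propagate distance d=14): x=5.0000 theta=0.0000
After 2 (thin lens f=37): x=5.0000 theta=-5/37 (≈-0.1351)
After 3 (propagate distance d=7): x=150/37 (≈4.0541) theta=-5/37 (≈-0.1351)
After 4 (thin lens f=23): x=150/37 (≈4.0541) theta=-265/851 (≈-0.3114)
z_focus = -x_out/theta_out = -(150/37)/(-265/851) = 690/53 ≈ 13.0189
Rounded to 4 decimal places: z = 13.0189

Answer: 13.0189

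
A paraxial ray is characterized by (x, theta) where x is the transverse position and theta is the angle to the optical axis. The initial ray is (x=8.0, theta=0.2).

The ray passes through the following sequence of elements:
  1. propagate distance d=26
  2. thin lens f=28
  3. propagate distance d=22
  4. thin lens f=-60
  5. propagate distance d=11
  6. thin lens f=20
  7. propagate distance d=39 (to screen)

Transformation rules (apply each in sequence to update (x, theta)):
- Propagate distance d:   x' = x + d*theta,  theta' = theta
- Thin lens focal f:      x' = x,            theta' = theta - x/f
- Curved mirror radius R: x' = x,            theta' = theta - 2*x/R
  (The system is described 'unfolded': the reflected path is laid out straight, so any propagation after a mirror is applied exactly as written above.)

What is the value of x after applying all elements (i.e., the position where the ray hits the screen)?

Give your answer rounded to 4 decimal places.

Answer: -11.1768

Derivation:
Initial: x=8.0000 theta=0.2000
After 1 (propagate distance d=26): x=13.2000 theta=0.2000
After 2 (thin lens f=28): x=13.2000 theta=-19/70 (≈-0.2714)
After 3 (propagate distance d=22): x=253/35 (≈7.2286) theta=-19/70 (≈-0.2714)
After 4 (thin lens f=-60): x=253/35 (≈7.2286) theta=-317/2100 (≈-0.1510)
After 5 (propagate distance d=11): x=11693/2100 (≈5.5681) theta=-317/2100 (≈-0.1510)
After 6 (thin lens f=20): x=11693/2100 (≈5.5681) theta=-6011/14000 (≈-0.4294)
After 7 (propagate distance d=39 (to screen)): x=-67061/6000 (≈-11.1768) theta=-6011/14000 (≈-0.4294)
Rounded to 4 decimal places: x = -11.1768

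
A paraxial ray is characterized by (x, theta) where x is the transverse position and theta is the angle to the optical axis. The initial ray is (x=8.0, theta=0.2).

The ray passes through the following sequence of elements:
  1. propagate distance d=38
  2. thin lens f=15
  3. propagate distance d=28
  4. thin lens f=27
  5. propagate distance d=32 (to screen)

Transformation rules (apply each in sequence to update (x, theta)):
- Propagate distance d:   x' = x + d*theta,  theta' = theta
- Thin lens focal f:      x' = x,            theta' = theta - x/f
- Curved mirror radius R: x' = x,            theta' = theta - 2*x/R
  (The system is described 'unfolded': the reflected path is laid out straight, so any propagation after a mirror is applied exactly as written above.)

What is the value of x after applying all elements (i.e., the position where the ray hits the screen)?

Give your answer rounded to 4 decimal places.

Answer: -25.4133

Derivation:
Initial: x=8.0000 theta=0.2000
After 1 (propagate distance d=38): x=15.6000 theta=0.2000
After 2 (thin lens f=15): x=15.6000 theta=-0.8400
After 3 (propagate distance d=28): x=-7.9200 theta=-0.8400
After 4 (thin lens f=27): x=-7.9200 theta=-41/75 (≈-0.5467)
After 5 (propagate distance d=32 (to screen)): x=-1906/75 (≈-25.4133) theta=-41/75 (≈-0.5467)
Rounded to 4 decimal places: x = -25.4133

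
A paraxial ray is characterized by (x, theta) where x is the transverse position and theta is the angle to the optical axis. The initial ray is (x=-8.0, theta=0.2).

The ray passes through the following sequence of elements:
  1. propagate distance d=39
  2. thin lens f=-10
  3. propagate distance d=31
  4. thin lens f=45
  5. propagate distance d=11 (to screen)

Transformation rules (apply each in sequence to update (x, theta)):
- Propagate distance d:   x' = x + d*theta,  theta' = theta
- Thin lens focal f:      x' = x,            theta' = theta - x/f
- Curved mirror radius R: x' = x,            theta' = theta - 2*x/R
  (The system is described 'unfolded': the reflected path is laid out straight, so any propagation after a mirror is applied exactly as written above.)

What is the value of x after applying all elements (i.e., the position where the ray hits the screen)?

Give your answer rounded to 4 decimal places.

Answer: 6.0449

Derivation:
Initial: x=-8.0000 theta=0.2000
After 1 (propagate distance d=39): x=-0.2000 theta=0.2000
After 2 (thin lens f=-10): x=-0.2000 theta=0.1800
After 3 (propagate distance d=31): x=5.3800 theta=0.1800
After 4 (thin lens f=45): x=5.3800 theta=68/1125 (≈0.0604)
After 5 (propagate distance d=11 (to screen)): x=13601/2250 (≈6.0449) theta=68/1125 (≈0.0604)
Rounded to 4 decimal places: x = 6.0449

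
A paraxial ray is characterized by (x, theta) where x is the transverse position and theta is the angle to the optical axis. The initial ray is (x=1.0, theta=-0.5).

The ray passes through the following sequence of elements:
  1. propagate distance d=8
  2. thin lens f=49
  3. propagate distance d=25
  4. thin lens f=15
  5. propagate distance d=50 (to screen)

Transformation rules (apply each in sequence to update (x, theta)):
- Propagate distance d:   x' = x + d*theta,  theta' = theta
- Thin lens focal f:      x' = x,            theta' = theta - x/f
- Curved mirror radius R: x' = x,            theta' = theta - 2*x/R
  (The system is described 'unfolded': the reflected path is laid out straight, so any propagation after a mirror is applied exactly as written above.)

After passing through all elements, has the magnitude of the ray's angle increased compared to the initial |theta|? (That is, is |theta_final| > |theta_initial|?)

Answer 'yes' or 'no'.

Answer: no

Derivation:
Initial: x=1.0000 theta=-0.5000
After 1 (propagate distance d=8): x=-3.0000 theta=-0.5000
After 2 (thin lens f=49): x=-3.0000 theta=-43/98 (≈-0.4388)
After 3 (propagate distance d=25): x=-1369/98 (≈-13.9694) theta=-43/98 (≈-0.4388)
After 4 (thin lens f=15): x=-1369/98 (≈-13.9694) theta=362/735 (≈0.4925)
After 5 (propagate distance d=50 (to screen)): x=3133/294 (≈10.6565) theta=362/735 (≈0.4925)
|theta_initial|=0.5000 |theta_final|=362/735 (≈0.4925) -> not increased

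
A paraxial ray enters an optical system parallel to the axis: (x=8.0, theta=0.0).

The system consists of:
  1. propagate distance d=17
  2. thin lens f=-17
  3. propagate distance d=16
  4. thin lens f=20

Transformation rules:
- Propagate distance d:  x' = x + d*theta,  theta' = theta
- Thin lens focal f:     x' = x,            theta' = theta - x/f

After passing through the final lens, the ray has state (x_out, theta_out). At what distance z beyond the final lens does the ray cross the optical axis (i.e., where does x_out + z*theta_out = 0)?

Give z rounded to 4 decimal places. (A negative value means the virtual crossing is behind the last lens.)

Answer: 50.7692

Derivation:
Initial: x=8.0000 theta=0.0000
After 1 (propagate distance d=17): x=8.0000 theta=0.0000
After 2 (thin lens f=-17): x=8.0000 theta=8/17 (≈0.4706)
After 3 (propagate distance d=16): x=264/17 (≈15.5294) theta=8/17 (≈0.4706)
After 4 (thin lens f=20): x=264/17 (≈15.5294) theta=-26/85 (≈-0.3059)
z_focus = -x_out/theta_out = -(264/17)/(-26/85) = 660/13 ≈ 50.7692
Rounded to 4 decimal places: z = 50.7692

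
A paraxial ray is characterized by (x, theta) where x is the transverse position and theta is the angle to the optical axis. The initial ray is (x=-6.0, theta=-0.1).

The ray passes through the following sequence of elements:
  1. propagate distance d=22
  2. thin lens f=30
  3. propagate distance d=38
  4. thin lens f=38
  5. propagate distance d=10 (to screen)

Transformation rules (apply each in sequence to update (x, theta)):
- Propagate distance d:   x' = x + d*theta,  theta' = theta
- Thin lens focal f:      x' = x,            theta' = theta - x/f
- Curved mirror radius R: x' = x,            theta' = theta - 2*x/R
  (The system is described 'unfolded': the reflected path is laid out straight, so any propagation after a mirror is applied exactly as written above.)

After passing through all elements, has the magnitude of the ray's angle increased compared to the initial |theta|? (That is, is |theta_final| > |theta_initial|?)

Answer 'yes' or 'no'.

Answer: yes

Derivation:
Initial: x=-6.0000 theta=-0.1000
After 1 (propagate distance d=22): x=-8.2000 theta=-0.1000
After 2 (thin lens f=30): x=-8.2000 theta=13/75 (≈0.1733)
After 3 (propagate distance d=38): x=-121/75 (≈-1.6133) theta=13/75 (≈0.1733)
After 4 (thin lens f=38): x=-121/75 (≈-1.6133) theta=41/190 (≈0.2158)
After 5 (propagate distance d=10 (to screen)): x=776/1425 (≈0.5446) theta=41/190 (≈0.2158)
|theta_initial|=0.1000 |theta_final|=41/190 (≈0.2158) -> increased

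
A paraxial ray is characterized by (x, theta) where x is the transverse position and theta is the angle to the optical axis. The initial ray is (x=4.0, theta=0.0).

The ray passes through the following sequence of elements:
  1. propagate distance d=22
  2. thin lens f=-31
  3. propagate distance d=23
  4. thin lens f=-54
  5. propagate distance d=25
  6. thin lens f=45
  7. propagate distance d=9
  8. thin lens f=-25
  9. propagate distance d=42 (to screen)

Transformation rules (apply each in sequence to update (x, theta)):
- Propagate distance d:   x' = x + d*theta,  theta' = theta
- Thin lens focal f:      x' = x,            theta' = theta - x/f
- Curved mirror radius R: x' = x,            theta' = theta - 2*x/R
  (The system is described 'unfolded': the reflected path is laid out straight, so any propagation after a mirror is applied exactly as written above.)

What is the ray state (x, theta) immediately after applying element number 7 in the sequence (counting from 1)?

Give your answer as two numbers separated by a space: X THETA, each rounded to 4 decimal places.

Answer: 13.0581 -0.0401

Derivation:
Initial: x=4.0000 theta=0.0000
After 1 (propagate distance d=22): x=4.0000 theta=0.0000
After 2 (thin lens f=-31): x=4.0000 theta=4/31 (≈0.1290)
After 3 (propagate distance d=23): x=216/31 (≈6.9677) theta=4/31 (≈0.1290)
After 4 (thin lens f=-54): x=216/31 (≈6.9677) theta=8/31 (≈0.2581)
After 5 (propagate distance d=25): x=416/31 (≈13.4194) theta=8/31 (≈0.2581)
After 6 (thin lens f=45): x=416/31 (≈13.4194) theta=-56/1395 (≈-0.0401)
After 7 (propagate distance d=9): x=2024/155 (≈13.0581) theta=-56/1395 (≈-0.0401)
Rounded to 4 decimal places: x = 13.0581, theta = -0.0401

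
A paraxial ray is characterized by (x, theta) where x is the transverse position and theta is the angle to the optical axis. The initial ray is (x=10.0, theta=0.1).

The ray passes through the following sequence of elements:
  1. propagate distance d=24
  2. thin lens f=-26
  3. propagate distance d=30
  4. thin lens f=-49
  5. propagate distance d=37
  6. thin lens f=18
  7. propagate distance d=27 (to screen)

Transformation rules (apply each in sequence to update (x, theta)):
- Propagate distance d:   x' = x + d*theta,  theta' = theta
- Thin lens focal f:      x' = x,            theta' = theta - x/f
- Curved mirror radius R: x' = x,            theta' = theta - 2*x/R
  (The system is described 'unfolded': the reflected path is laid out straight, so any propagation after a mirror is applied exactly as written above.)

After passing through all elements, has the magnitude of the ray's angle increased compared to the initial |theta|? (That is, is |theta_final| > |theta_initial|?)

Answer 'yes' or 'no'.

Answer: yes

Derivation:
Initial: x=10.0000 theta=0.1000
After 1 (propagate distance d=24): x=12.4000 theta=0.1000
After 2 (thin lens f=-26): x=12.4000 theta=15/26 (≈0.5769)
After 3 (propagate distance d=30): x=1931/65 (≈29.7077) theta=15/26 (≈0.5769)
After 4 (thin lens f=-49): x=1931/65 (≈29.7077) theta=7537/6370 (≈1.1832)
After 5 (propagate distance d=37): x=468107/6370 (≈73.4862) theta=7537/6370 (≈1.1832)
After 6 (thin lens f=18): x=468107/6370 (≈73.4862) theta=-332441/114660 (≈-2.8994)
After 7 (propagate distance d=27 (to screen)): x=-61109/12740 (≈-4.7966) theta=-332441/114660 (≈-2.8994)
|theta_initial|=0.1000 |theta_final|=332441/114660 (≈2.8994) -> increased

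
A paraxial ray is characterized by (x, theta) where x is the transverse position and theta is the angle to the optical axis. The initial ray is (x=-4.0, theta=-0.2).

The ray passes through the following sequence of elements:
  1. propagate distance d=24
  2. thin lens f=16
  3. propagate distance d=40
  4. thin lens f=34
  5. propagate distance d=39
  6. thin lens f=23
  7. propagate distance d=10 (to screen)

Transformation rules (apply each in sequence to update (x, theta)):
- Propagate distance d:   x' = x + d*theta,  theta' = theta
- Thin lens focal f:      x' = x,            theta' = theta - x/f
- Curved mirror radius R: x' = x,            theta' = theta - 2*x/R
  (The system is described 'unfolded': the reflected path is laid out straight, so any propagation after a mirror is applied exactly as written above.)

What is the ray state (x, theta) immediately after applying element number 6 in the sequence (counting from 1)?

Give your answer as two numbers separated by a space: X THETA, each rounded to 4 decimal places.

Answer: 12.8853 -0.3632

Derivation:
Initial: x=-4.0000 theta=-0.2000
After 1 (propagate distance d=24): x=-8.8000 theta=-0.2000
After 2 (thin lens f=16): x=-8.8000 theta=0.3500
After 3 (propagate distance d=40): x=5.2000 theta=0.3500
After 4 (thin lens f=34): x=5.2000 theta=67/340 (≈0.1971)
After 5 (propagate distance d=39): x=4381/340 (≈12.8853) theta=67/340 (≈0.1971)
After 6 (thin lens f=23): x=4381/340 (≈12.8853) theta=-142/391 (≈-0.3632)
Rounded to 4 decimal places: x = 12.8853, theta = -0.3632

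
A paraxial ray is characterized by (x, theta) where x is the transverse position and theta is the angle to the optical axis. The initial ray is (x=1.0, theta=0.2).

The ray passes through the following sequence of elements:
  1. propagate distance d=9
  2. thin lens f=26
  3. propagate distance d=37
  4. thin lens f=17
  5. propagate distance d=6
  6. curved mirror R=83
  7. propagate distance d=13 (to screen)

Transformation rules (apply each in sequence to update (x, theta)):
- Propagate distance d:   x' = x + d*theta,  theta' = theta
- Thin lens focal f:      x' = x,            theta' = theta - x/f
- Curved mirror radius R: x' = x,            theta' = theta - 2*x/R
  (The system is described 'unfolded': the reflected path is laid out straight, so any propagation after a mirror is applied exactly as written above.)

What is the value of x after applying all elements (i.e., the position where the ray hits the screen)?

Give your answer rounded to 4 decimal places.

Initial: x=1.0000 theta=0.2000
After 1 (propagate distance d=9): x=2.8000 theta=0.2000
After 2 (thin lens f=26): x=2.8000 theta=6/65 (≈0.0923)
After 3 (propagate distance d=37): x=404/65 (≈6.2154) theta=6/65 (≈0.0923)
After 4 (thin lens f=17): x=404/65 (≈6.2154) theta=-302/1105 (≈-0.2733)
After 5 (propagate distance d=6): x=5056/1105 (≈4.5756) theta=-302/1105 (≈-0.2733)
After 6 (curved mirror R=83): x=5056/1105 (≈4.5756) theta=-2706/7055 (≈-0.3836)
After 7 (propagate distance d=13 (to screen)): x=-37666/91715 (≈-0.4107) theta=-2706/7055 (≈-0.3836)
Rounded to 4 decimal places: x = -0.4107

Answer: -0.4107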